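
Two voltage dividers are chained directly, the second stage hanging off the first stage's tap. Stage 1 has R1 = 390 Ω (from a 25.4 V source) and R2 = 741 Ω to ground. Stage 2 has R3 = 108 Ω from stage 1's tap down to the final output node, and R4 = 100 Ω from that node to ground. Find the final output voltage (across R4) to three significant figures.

V_out ≈ 3.59 V

Stage 2 presents R3+R4 = 208.0 Ω as a load on stage 1's tap.
Stage 1's lower leg becomes R2‖(R3+R4) = 162.4 Ω, so V_mid = 25.4 × 162.4/552.4 = 7.468 V.
Stage 2 is itself unloaded: V_out = V_mid × R4/(R3+R4) = 7.468 × 100/208.0 = 3.59 V.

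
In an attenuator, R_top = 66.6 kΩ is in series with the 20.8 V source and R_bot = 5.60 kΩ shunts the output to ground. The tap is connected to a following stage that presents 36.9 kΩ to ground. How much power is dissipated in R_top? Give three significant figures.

Total resistance from the source is R_top + (R_bot‖R_L) = 71.46 kΩ, so I = 20.8/71.46 kΩ = 0.2911 mA.
P = I²·R_top = (0.2911 mA)² × 66.6 kΩ = 5.64 mW.

P ≈ 5.64 mW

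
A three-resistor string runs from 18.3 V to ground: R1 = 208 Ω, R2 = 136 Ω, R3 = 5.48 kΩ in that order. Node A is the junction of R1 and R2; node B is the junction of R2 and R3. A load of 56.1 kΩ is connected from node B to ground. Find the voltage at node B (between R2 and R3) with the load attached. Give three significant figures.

V ≈ 17.1 V

At node B, R3 is in parallel with the load: R3‖R_L = 4992 Ω.
Below node A the resistance is R2 + (R3‖R_L) = 5128 Ω, so V_A = 18.3 × 5128/5336 = 17.59 V.
Then V_B = V_A × (R3‖R_L)/(R2 + R3‖R_L) = 17.59 × 4992/5128 = 17.1 V.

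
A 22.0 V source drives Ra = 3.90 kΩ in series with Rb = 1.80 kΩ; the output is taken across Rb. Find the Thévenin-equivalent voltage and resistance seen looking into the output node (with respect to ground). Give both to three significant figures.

V_th = 6.95 V, R_th = 1.23 kΩ

V_th is the open-circuit tap voltage: 22.0 × 1.80/(3.90 + 1.80) = 6.95 V.
With the supply zeroed, Ra and Rb appear in parallel from the tap: R_th = Ra‖Rb = (3.90 × 1.80)/5.700 = 1.23 kΩ.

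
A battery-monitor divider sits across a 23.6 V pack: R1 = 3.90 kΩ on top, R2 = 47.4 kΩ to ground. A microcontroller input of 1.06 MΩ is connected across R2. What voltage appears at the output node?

The load sits in parallel with R2: R2‖R_L = (47.4 × 1060) / (47.4 + 1060) = 45.37 kΩ.
V_out = 23.6 × 45.37 / (3.90 + 45.37) = 23.6 × 45.37/49.27 = 21.7 V.
(Unloaded it would have been 21.8 V.)

V_out ≈ 21.7 V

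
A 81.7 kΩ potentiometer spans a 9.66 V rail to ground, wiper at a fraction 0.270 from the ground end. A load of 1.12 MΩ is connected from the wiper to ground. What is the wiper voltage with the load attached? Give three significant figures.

V ≈ 2.57 V

The wiper splits the pot into (1−α)R = 59.64 kΩ above and αR = 22.06 kΩ below.
Lower section ‖ load = 21.63 kΩ.
V_wiper = 9.66 × 21.63/(59.64 + 21.63) = 2.57 V.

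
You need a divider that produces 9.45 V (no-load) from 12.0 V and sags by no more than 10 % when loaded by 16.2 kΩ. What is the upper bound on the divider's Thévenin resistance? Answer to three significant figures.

R_th ≤ 1.80 kΩ

Loading drop = R_th/(R_th + R_L) ≤ 0.100, so R_th ≤ R_L · ε/(1−ε) = 16.2 kΩ × 0.100/0.9000 = 1.80 kΩ.
(Any R1, R2 with R2/(R1+R2) = 0.787 and R1‖R2 ≤ 1.80 kΩ will meet the spec.)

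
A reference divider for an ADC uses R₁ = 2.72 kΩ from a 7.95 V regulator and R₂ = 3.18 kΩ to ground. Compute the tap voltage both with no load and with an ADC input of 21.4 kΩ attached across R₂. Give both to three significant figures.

Unloaded: 4.28 V; loaded: 4.01 V

Open-circuit: V = 7.95 × 3.18/(2.72 + 3.18) = 4.28 V.
With the load, R₂ becomes R₂‖R_L = 2.769 kΩ, so V = 7.95 × 2.769/5.489 = 4.01 V.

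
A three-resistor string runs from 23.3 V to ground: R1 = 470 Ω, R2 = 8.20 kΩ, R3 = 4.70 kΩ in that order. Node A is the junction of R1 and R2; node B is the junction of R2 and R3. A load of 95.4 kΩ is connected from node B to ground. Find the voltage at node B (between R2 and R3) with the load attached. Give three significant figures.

V ≈ 7.94 V

At node B, R3 is in parallel with the load: R3‖R_L = 4479 Ω.
Below node A the resistance is R2 + (R3‖R_L) = 12680 Ω, so V_A = 23.3 × 12680/13150 = 22.47 V.
Then V_B = V_A × (R3‖R_L)/(R2 + R3‖R_L) = 22.47 × 4479/12680 = 7.94 V.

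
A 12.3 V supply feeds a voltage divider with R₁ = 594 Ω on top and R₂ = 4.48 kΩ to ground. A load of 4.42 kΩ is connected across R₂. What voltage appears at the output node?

V_out ≈ 9.71 V

The load sits in parallel with R₂: R₂‖R_L = (4480 × 4420) / (4480 + 4420) = 2225 Ω.
V_out = 12.3 × 2225 / (594 + 2225) = 12.3 × 2225/2819 = 9.71 V.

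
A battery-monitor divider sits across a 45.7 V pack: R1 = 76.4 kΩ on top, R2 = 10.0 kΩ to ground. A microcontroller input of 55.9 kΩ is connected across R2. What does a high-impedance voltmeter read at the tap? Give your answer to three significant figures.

The load sits in parallel with R2: R2‖R_L = (10.0 × 55.9) / (10.0 + 55.9) = 8.483 kΩ.
V_out = 45.7 × 8.483 / (76.4 + 8.483) = 45.7 × 8.483/84.88 = 4.57 V.

V_out ≈ 4.57 V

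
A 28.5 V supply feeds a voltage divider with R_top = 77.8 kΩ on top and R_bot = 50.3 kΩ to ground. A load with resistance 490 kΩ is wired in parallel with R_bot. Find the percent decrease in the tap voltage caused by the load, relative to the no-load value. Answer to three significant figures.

5.87 %

The divider's output (Thévenin) resistance is R_top‖R_bot = 30.55 kΩ.
Fractional drop under load = R_th/(R_th + R_L) = 30.55 / (30.55 + 490) = 0.05869.
So the output falls by 5.87 %.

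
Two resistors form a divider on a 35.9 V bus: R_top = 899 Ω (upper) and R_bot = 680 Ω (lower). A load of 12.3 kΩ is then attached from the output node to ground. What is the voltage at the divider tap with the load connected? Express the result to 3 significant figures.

The load sits in parallel with R_bot: R_bot‖R_L = (680 × 12300) / (680 + 12300) = 644.4 Ω.
V_out = 35.9 × 644.4 / (899 + 644.4) = 35.9 × 644.4/1543 = 15.0 V.
(Unloaded it would have been 15.5 V.)

V_out ≈ 15.0 V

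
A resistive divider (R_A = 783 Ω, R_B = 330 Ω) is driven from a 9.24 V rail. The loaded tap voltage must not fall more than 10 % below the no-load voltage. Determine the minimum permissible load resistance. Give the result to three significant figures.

Output resistance R_th = R_A‖R_B = (783 × 330)/1113 = 232.2 Ω.
The fractional drop is R_th/(R_th + R_L); requiring this ≤ 0.100 gives R_L ≥ R_th(1/0.100 − 1) = 232.2 × 9.000 = 2.09 kΩ.

R_L(min) ≈ 2.09 kΩ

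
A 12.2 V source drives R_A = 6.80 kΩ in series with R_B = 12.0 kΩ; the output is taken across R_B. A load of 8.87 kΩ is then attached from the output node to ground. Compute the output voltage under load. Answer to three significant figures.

V_out ≈ 5.23 V

The load sits in parallel with R_B: R_B‖R_L = (12.0 × 8.87) / (12.0 + 8.87) = 5.100 kΩ.
V_out = 12.2 × 5.100 / (6.80 + 5.100) = 12.2 × 5.100/11.90 = 5.23 V.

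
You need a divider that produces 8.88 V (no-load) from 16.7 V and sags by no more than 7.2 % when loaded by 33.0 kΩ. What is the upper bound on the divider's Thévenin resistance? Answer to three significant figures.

R_th ≤ 2.56 kΩ

Loading drop = R_th/(R_th + R_L) ≤ 0.0720, so R_th ≤ R_L · ε/(1−ε) = 33.0 kΩ × 0.0720/0.9280 = 2.56 kΩ.
(Any R1, R2 with R2/(R1+R2) = 0.532 and R1‖R2 ≤ 2.56 kΩ will meet the spec.)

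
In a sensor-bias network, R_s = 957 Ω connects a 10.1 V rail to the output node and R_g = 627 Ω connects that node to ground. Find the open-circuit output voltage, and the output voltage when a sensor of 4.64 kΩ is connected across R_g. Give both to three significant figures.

Open-circuit: V = 10.1 × 627/(957 + 627) = 4.00 V.
With the load, R_g becomes R_g‖R_L = 552.4 Ω, so V = 10.1 × 552.4/1509 = 3.70 V.

Unloaded: 4.00 V; loaded: 3.70 V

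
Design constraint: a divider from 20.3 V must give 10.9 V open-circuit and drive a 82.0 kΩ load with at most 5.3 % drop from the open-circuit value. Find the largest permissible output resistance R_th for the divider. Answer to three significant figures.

R_th ≤ 4.59 kΩ

Loading drop = R_th/(R_th + R_L) ≤ 0.0530, so R_th ≤ R_L · ε/(1−ε) = 82.0 kΩ × 0.0530/0.9470 = 4.59 kΩ.
(Any R1, R2 with R2/(R1+R2) = 0.537 and R1‖R2 ≤ 4.59 kΩ will meet the spec.)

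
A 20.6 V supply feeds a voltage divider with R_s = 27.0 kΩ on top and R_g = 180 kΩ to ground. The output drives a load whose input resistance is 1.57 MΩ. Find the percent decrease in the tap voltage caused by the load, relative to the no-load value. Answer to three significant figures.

1.47 %

The divider's output (Thévenin) resistance is R_s‖R_g = 23.48 kΩ.
Fractional drop under load = R_th/(R_th + R_L) = 23.48 / (23.48 + 1570) = 0.01473.
So the output falls by 1.47 %.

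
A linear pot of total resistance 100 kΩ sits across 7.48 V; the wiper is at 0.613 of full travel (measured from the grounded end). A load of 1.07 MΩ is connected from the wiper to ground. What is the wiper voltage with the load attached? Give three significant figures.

V ≈ 4.49 V

The wiper splits the pot into (1−α)R = 38.70 kΩ above and αR = 61.30 kΩ below.
Lower section ‖ load = 57.98 kΩ.
V_wiper = 7.48 × 57.98/(38.70 + 57.98) = 4.49 V.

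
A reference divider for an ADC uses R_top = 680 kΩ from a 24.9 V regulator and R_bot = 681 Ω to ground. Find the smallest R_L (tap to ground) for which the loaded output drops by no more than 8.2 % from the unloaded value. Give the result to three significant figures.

R_L(min) ≈ 7.62 kΩ

Output resistance R_th = R_top‖R_bot = (680000 × 681)/680700 = 680.3 Ω.
The fractional drop is R_th/(R_th + R_L); requiring this ≤ 0.0820 gives R_L ≥ R_th(1/0.0820 − 1) = 680.3 × 11.20 = 7.62 kΩ.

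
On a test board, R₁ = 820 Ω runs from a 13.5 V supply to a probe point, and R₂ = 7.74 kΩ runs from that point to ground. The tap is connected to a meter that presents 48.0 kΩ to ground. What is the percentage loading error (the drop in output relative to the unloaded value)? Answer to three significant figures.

1.52 %

The divider's output (Thévenin) resistance is R₁‖R₂ = 741.4 Ω.
Fractional drop under load = R_th/(R_th + R_L) = 741.4 / (741.4 + 48000) = 0.01521.
So the output falls by 1.52 %.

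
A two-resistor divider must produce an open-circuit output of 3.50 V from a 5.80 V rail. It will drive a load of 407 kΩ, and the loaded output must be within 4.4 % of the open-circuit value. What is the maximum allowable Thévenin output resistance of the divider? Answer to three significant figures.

Loading drop = R_th/(R_th + R_L) ≤ 0.0440, so R_th ≤ R_L · ε/(1−ε) = 407 kΩ × 0.0440/0.9560 = 18.7 kΩ.
(Any R1, R2 with R2/(R1+R2) = 0.603 and R1‖R2 ≤ 18.7 kΩ will meet the spec.)

R_th ≤ 18.7 kΩ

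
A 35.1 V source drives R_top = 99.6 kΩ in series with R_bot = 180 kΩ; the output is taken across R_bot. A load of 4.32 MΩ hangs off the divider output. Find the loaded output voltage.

The load sits in parallel with R_bot: R_bot‖R_L = (180 × 4320) / (180 + 4320) = 172.8 kΩ.
V_out = 35.1 × 172.8 / (99.6 + 172.8) = 35.1 × 172.8/272.4 = 22.3 V.
(Unloaded it would have been 22.6 V.)

V_out ≈ 22.3 V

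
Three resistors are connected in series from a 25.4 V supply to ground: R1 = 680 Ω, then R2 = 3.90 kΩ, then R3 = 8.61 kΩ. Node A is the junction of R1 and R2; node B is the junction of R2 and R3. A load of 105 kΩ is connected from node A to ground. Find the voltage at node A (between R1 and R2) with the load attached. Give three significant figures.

V ≈ 23.9 V

Below node A the series string R2+R3 = 12510 Ω sits in parallel with the 105000 Ω load: 11180 Ω.
V_A = 25.4 × 11180/(680 + 11180) = 23.9 V.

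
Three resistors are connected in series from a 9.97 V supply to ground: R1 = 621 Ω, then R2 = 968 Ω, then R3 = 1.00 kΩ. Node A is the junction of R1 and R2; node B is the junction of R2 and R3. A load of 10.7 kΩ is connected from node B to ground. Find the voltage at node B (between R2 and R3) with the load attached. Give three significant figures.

V ≈ 3.64 V

At node B, R3 is in parallel with the load: R3‖R_L = 914.5 Ω.
Below node A the resistance is R2 + (R3‖R_L) = 1883 Ω, so V_A = 9.97 × 1883/2504 = 7.497 V.
Then V_B = V_A × (R3‖R_L)/(R2 + R3‖R_L) = 7.497 × 914.5/1883 = 3.64 V.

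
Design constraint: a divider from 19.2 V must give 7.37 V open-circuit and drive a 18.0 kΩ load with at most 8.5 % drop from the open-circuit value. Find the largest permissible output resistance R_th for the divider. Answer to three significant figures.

R_th ≤ 1.67 kΩ

Loading drop = R_th/(R_th + R_L) ≤ 0.0850, so R_th ≤ R_L · ε/(1−ε) = 18.0 kΩ × 0.0850/0.9150 = 1.67 kΩ.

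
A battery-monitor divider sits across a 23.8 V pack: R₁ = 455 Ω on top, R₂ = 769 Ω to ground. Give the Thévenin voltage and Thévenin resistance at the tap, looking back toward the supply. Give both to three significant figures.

V_th = 15.0 V, R_th = 286 Ω

V_th is the open-circuit tap voltage: 23.8 × 769/(455 + 769) = 15.0 V.
With the supply zeroed, R₁ and R₂ appear in parallel from the tap: R_th = R₁‖R₂ = (455 × 769)/1224 = 286 Ω.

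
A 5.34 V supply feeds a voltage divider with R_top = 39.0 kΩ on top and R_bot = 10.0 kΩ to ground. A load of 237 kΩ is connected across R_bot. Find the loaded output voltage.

The load sits in parallel with R_bot: R_bot‖R_L = (10.0 × 237) / (10.0 + 237) = 9.595 kΩ.
V_out = 5.34 × 9.595 / (39.0 + 9.595) = 5.34 × 9.595/48.60 = 1.05 V.

V_out ≈ 1.05 V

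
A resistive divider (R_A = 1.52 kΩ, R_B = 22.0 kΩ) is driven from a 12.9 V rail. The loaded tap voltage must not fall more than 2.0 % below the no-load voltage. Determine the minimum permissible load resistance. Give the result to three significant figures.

Output resistance R_th = R_A‖R_B = (1.52 × 22.0)/23.52 = 1.422 kΩ.
The fractional drop is R_th/(R_th + R_L); requiring this ≤ 0.0200 gives R_L ≥ R_th(1/0.0200 − 1) = 1.422 × 49.00 = 69.7 kΩ.

R_L(min) ≈ 69.7 kΩ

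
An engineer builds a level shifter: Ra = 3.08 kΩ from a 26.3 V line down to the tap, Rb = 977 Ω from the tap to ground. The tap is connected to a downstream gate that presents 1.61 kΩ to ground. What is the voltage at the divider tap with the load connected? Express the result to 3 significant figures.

The load sits in parallel with Rb: Rb‖R_L = (977 × 1610) / (977 + 1610) = 608.0 Ω.
V_out = 26.3 × 608.0 / (3080 + 608.0) = 26.3 × 608.0/3688 = 4.34 V.
(Unloaded it would have been 6.33 V.)

V_out ≈ 4.34 V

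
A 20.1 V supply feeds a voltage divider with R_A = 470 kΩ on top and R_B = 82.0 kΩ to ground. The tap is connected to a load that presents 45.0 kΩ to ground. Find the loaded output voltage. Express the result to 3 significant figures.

The load sits in parallel with R_B: R_B‖R_L = (82.0 × 45.0) / (82.0 + 45.0) = 29.06 kΩ.
V_out = 20.1 × 29.06 / (470 + 29.06) = 20.1 × 29.06/499.1 = 1.17 V.
(Unloaded it would have been 2.99 V.)

V_out ≈ 1.17 V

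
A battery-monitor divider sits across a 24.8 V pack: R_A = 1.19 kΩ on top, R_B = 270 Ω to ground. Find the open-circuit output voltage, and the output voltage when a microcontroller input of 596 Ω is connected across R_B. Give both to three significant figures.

Unloaded: 4.59 V; loaded: 3.35 V

Open-circuit: V = 24.8 × 270/(1190 + 270) = 4.59 V.
With the load, R_B becomes R_B‖R_L = 185.8 Ω, so V = 24.8 × 185.8/1376 = 3.35 V.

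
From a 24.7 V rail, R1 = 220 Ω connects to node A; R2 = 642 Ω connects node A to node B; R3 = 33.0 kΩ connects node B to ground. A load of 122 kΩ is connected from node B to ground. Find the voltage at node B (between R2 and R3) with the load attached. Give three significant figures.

V ≈ 23.9 V

At node B, R3 is in parallel with the load: R3‖R_L = 25970 Ω.
Below node A the resistance is R2 + (R3‖R_L) = 26620 Ω, so V_A = 24.7 × 26620/26840 = 24.50 V.
Then V_B = V_A × (R3‖R_L)/(R2 + R3‖R_L) = 24.50 × 25970/26620 = 23.9 V.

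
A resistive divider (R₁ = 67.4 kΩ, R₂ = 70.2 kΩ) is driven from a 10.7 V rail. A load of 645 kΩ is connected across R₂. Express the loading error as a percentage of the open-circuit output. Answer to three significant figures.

5.06 %

The divider's output (Thévenin) resistance is R₁‖R₂ = 34.39 kΩ.
Fractional drop under load = R_th/(R_th + R_L) = 34.39 / (34.39 + 645) = 0.05061.
So the output falls by 5.06 %.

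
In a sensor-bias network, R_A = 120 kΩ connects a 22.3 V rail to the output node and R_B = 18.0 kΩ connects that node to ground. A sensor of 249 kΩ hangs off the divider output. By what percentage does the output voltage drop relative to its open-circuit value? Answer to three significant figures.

The divider's output (Thévenin) resistance is R_A‖R_B = 15.65 kΩ.
Fractional drop under load = R_th/(R_th + R_L) = 15.65 / (15.65 + 249) = 0.05914.
So the output falls by 5.91 %.

5.91 %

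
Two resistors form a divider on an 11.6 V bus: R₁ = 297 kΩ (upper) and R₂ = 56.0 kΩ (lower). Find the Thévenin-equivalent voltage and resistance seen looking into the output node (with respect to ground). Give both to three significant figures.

V_th = 1.84 V, R_th = 47.1 kΩ

V_th is the open-circuit tap voltage: 11.6 × 56.0/(297 + 56.0) = 1.84 V.
With the supply zeroed, R₁ and R₂ appear in parallel from the tap: R_th = R₁‖R₂ = (297 × 56.0)/353.0 = 47.1 kΩ.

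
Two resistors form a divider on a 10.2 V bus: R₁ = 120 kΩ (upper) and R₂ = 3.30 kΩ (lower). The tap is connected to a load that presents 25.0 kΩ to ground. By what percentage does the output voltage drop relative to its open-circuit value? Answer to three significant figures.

The divider's output (Thévenin) resistance is R₁‖R₂ = 3.212 kΩ.
Fractional drop under load = R_th/(R_th + R_L) = 3.212 / (3.212 + 25.0) = 0.1138.
So the output falls by 11.4 %.

11.4 %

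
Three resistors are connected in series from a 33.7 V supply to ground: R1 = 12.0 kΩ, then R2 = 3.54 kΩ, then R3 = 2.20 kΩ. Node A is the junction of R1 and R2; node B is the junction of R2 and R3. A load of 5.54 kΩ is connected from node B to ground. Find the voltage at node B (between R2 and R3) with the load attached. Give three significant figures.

V ≈ 3.10 V

At node B, R3 is in parallel with the load: R3‖R_L = 1.575 kΩ.
Below node A the resistance is R2 + (R3‖R_L) = 5.115 kΩ, so V_A = 33.7 × 5.115/17.11 = 10.07 V.
Then V_B = V_A × (R3‖R_L)/(R2 + R3‖R_L) = 10.07 × 1.575/5.115 = 3.10 V.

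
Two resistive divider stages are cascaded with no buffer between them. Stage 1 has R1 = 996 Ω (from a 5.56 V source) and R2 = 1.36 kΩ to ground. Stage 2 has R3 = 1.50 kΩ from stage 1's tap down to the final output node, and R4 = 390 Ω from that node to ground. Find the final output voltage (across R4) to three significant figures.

V_out ≈ 0.508 V

Stage 2 presents R3+R4 = 1890 Ω as a load on stage 1's tap.
Stage 1's lower leg becomes R2‖(R3+R4) = 790.9 Ω, so V_mid = 5.56 × 790.9/1787 = 2.461 V.
Stage 2 is itself unloaded: V_out = V_mid × R4/(R3+R4) = 2.461 × 390/1890 = 0.508 V.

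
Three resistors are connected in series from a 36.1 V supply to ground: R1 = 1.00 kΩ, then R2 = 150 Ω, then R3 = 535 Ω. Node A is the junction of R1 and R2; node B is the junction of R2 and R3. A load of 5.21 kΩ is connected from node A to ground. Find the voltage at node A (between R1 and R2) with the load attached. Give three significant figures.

V ≈ 13.6 V

Below node A the series string R2+R3 = 685.0 Ω sits in parallel with the 5210 Ω load: 605.4 Ω.
V_A = 36.1 × 605.4/(1000 + 605.4) = 13.6 V.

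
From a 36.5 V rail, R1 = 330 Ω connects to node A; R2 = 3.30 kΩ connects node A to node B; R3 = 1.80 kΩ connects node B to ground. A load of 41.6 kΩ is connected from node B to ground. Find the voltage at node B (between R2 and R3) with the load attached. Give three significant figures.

At node B, R3 is in parallel with the load: R3‖R_L = 1725 Ω.
Below node A the resistance is R2 + (R3‖R_L) = 5025 Ω, so V_A = 36.5 × 5025/5355 = 34.25 V.
Then V_B = V_A × (R3‖R_L)/(R2 + R3‖R_L) = 34.25 × 1725/5025 = 11.8 V.

V ≈ 11.8 V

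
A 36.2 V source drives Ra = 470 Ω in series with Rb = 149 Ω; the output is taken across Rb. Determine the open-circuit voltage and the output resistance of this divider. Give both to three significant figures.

V_th = 8.71 V, R_th = 113 Ω

V_th is the open-circuit tap voltage: 36.2 × 149/(470 + 149) = 8.71 V.
With the supply zeroed, Ra and Rb appear in parallel from the tap: R_th = Ra‖Rb = (470 × 149)/619.0 = 113 Ω.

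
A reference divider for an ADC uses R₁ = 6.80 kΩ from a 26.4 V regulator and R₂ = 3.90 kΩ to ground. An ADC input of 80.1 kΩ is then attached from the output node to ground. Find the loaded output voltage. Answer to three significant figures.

V_out ≈ 9.33 V

The load sits in parallel with R₂: R₂‖R_L = (3.90 × 80.1) / (3.90 + 80.1) = 3.719 kΩ.
V_out = 26.4 × 3.719 / (6.80 + 3.719) = 26.4 × 3.719/10.52 = 9.33 V.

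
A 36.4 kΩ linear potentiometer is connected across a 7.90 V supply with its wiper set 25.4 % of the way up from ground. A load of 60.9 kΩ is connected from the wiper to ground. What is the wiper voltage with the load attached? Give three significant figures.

The wiper splits the pot into (1−α)R = 27.15 kΩ above and αR = 9.246 kΩ below.
Lower section ‖ load = 8.027 kΩ.
V_wiper = 7.90 × 8.027/(27.15 + 8.027) = 1.80 V.

V ≈ 1.80 V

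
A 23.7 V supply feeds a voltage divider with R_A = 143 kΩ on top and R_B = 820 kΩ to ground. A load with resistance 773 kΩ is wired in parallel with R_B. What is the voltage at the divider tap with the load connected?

V_out ≈ 17.4 V

The load sits in parallel with R_B: R_B‖R_L = (820 × 773) / (820 + 773) = 397.9 kΩ.
V_out = 23.7 × 397.9 / (143 + 397.9) = 23.7 × 397.9/540.9 = 17.4 V.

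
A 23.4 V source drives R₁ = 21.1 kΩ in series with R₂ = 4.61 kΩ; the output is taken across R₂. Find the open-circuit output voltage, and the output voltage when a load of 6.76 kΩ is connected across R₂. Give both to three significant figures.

Open-circuit: V = 23.4 × 4.61/(21.1 + 4.61) = 4.20 V.
With the load, R₂ becomes R₂‖R_L = 2.741 kΩ, so V = 23.4 × 2.741/23.84 = 2.69 V.

Unloaded: 4.20 V; loaded: 2.69 V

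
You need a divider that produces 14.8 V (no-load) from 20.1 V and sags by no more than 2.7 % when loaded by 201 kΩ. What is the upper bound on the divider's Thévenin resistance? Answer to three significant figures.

R_th ≤ 5.58 kΩ

Loading drop = R_th/(R_th + R_L) ≤ 0.0270, so R_th ≤ R_L · ε/(1−ε) = 201 kΩ × 0.0270/0.9730 = 5.58 kΩ.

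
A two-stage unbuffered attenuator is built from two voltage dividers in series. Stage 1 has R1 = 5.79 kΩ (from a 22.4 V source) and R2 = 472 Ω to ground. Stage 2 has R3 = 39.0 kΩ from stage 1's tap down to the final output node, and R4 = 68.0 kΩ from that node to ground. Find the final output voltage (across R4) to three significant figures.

V_out ≈ 1.07 V

Stage 2 presents R3+R4 = 107000 Ω as a load on stage 1's tap.
Stage 1's lower leg becomes R2‖(R3+R4) = 469.9 Ω, so V_mid = 22.4 × 469.9/6260 = 1.682 V.
Stage 2 is itself unloaded: V_out = V_mid × R4/(R3+R4) = 1.682 × 68000/107000 = 1.07 V.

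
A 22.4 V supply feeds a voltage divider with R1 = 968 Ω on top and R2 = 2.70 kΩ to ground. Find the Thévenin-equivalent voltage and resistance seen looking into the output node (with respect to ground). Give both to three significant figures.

V_th = 16.5 V, R_th = 713 Ω

V_th is the open-circuit tap voltage: 22.4 × 2700/(968 + 2700) = 16.5 V.
With the supply zeroed, R1 and R2 appear in parallel from the tap: R_th = R1‖R2 = (968 × 2700)/3668 = 713 Ω.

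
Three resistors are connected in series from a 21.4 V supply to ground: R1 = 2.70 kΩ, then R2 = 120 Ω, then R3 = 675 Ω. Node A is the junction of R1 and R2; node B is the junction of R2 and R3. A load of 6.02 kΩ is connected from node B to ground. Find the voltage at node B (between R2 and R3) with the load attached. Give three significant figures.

V ≈ 3.79 V

At node B, R3 is in parallel with the load: R3‖R_L = 606.9 Ω.
Below node A the resistance is R2 + (R3‖R_L) = 726.9 Ω, so V_A = 21.4 × 726.9/3427 = 4.540 V.
Then V_B = V_A × (R3‖R_L)/(R2 + R3‖R_L) = 4.540 × 606.9/726.9 = 3.79 V.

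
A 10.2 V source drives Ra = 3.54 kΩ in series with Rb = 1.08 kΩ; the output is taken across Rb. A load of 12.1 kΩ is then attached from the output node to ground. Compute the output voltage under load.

The load sits in parallel with Rb: Rb‖R_L = (1.08 × 12.1) / (1.08 + 12.1) = 0.9915 kΩ.
V_out = 10.2 × 0.9915 / (3.54 + 0.9915) = 10.2 × 0.9915/4.532 = 2.23 V.
(Unloaded it would have been 2.38 V.)

V_out ≈ 2.23 V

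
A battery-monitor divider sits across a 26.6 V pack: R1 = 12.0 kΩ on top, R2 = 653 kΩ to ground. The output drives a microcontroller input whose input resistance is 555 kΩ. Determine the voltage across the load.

The load sits in parallel with R2: R2‖R_L = (653 × 555) / (653 + 555) = 300.0 kΩ.
V_out = 26.6 × 300.0 / (12.0 + 300.0) = 26.6 × 300.0/312.0 = 25.6 V.

V_out ≈ 25.6 V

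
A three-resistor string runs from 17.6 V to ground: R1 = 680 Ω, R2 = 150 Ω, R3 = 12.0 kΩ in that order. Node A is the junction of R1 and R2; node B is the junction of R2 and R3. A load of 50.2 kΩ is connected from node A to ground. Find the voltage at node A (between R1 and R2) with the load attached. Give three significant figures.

Below node A the series string R2+R3 = 12150 Ω sits in parallel with the 50200 Ω load: 9782 Ω.
V_A = 17.6 × 9782/(680 + 9782) = 16.5 V.

V ≈ 16.5 V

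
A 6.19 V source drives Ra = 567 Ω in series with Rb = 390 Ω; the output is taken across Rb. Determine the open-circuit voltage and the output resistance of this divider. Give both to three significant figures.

V_th is the open-circuit tap voltage: 6.19 × 390/(567 + 390) = 2.52 V.
With the supply zeroed, Ra and Rb appear in parallel from the tap: R_th = Ra‖Rb = (567 × 390)/957.0 = 231 Ω.

V_th = 2.52 V, R_th = 231 Ω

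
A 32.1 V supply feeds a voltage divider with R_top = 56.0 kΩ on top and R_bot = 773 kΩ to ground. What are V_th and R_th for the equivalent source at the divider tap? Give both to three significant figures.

V_th = 29.9 V, R_th = 52.2 kΩ

V_th is the open-circuit tap voltage: 32.1 × 773/(56.0 + 773) = 29.9 V.
With the supply zeroed, R_top and R_bot appear in parallel from the tap: R_th = R_top‖R_bot = (56.0 × 773)/829.0 = 52.2 kΩ.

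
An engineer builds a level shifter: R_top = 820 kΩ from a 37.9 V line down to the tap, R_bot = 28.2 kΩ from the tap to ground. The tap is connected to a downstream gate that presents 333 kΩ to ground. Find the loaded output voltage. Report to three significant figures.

V_out ≈ 1.16 V

The load sits in parallel with R_bot: R_bot‖R_L = (28.2 × 333) / (28.2 + 333) = 26.00 kΩ.
V_out = 37.9 × 26.00 / (820 + 26.00) = 37.9 × 26.00/846.0 = 1.16 V.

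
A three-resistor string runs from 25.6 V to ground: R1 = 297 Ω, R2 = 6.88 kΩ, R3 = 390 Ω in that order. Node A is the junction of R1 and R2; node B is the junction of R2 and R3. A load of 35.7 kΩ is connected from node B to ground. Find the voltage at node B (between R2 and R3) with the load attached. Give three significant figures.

V ≈ 1.31 V

At node B, R3 is in parallel with the load: R3‖R_L = 385.8 Ω.
Below node A the resistance is R2 + (R3‖R_L) = 7266 Ω, so V_A = 25.6 × 7266/7563 = 24.59 V.
Then V_B = V_A × (R3‖R_L)/(R2 + R3‖R_L) = 24.59 × 385.8/7266 = 1.31 V.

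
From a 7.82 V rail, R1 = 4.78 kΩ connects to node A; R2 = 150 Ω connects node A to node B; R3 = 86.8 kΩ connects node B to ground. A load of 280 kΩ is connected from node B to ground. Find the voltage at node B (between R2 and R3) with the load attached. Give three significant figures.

V ≈ 7.28 V

At node B, R3 is in parallel with the load: R3‖R_L = 66260 Ω.
Below node A the resistance is R2 + (R3‖R_L) = 66410 Ω, so V_A = 7.82 × 66410/71190 = 7.295 V.
Then V_B = V_A × (R3‖R_L)/(R2 + R3‖R_L) = 7.295 × 66260/66410 = 7.28 V.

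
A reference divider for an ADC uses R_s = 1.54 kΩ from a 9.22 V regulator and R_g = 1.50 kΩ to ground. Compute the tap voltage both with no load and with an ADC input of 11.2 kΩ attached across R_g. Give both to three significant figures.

Open-circuit: V = 9.22 × 1.50/(1.54 + 1.50) = 4.55 V.
With the load, R_g becomes R_g‖R_L = 1.323 kΩ, so V = 9.22 × 1.323/2.863 = 4.26 V.

Unloaded: 4.55 V; loaded: 4.26 V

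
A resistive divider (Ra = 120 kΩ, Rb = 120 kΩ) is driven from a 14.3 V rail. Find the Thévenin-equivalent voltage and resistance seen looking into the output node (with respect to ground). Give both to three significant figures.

V_th = 7.15 V, R_th = 60.0 kΩ

V_th is the open-circuit tap voltage: 14.3 × 120/(120 + 120) = 7.15 V.
With the supply zeroed, Ra and Rb appear in parallel from the tap: R_th = Ra‖Rb = (120 × 120)/240.0 = 60.0 kΩ.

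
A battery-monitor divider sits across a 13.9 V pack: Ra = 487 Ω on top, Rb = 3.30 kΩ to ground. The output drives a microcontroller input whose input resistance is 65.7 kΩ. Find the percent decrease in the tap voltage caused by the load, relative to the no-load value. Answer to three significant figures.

0.642 %

The divider's output (Thévenin) resistance is Ra‖Rb = 424.4 Ω.
Fractional drop under load = R_th/(R_th + R_L) = 424.4 / (424.4 + 65700) = 0.006418.
So the output falls by 0.642 %.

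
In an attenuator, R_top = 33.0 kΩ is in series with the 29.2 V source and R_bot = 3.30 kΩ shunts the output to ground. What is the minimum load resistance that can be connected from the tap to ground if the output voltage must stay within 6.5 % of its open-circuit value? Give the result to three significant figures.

R_L(min) ≈ 43.2 kΩ

Output resistance R_th = R_top‖R_bot = (33.0 × 3.30)/36.30 = 3.000 kΩ.
The fractional drop is R_th/(R_th + R_L); requiring this ≤ 0.0650 gives R_L ≥ R_th(1/0.0650 − 1) = 3.000 × 14.38 = 43.2 kΩ.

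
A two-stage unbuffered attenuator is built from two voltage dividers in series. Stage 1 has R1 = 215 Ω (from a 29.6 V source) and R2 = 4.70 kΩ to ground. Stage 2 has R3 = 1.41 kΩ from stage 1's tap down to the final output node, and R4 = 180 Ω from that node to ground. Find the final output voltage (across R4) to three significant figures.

V_out ≈ 2.84 V

Stage 2 presents R3+R4 = 1590 Ω as a load on stage 1's tap.
Stage 1's lower leg becomes R2‖(R3+R4) = 1188 Ω, so V_mid = 29.6 × 1188/1403 = 25.06 V.
Stage 2 is itself unloaded: V_out = V_mid × R4/(R3+R4) = 25.06 × 180/1590 = 2.84 V.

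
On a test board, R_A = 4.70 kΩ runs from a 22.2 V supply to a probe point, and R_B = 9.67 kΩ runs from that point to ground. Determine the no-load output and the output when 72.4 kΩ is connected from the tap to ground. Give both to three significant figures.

Open-circuit: V = 22.2 × 9.67/(4.70 + 9.67) = 14.9 V.
With the load, R_B becomes R_B‖R_L = 8.531 kΩ, so V = 22.2 × 8.531/13.23 = 14.3 V.

Unloaded: 14.9 V; loaded: 14.3 V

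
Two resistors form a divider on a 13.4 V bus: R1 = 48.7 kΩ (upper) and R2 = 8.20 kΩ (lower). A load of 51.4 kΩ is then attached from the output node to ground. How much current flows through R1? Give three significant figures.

R2‖R_L = 7.072 kΩ, so the source sees R1 + R2‖R_L = 55.77 kΩ.
I = 13.4 V / 55.77 kΩ = 0.240 mA.

I ≈ 0.240 mA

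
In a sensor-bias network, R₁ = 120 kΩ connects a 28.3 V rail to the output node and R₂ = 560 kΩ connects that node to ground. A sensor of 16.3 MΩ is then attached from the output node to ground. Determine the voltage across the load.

V_out ≈ 23.2 V

The load sits in parallel with R₂: R₂‖R_L = (560 × 16300) / (560 + 16300) = 541.4 kΩ.
V_out = 28.3 × 541.4 / (120 + 541.4) = 28.3 × 541.4/661.4 = 23.2 V.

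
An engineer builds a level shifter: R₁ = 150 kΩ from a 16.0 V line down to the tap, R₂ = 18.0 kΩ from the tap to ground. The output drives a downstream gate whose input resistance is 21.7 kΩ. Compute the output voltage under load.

The load sits in parallel with R₂: R₂‖R_L = (18.0 × 21.7) / (18.0 + 21.7) = 9.839 kΩ.
V_out = 16.0 × 9.839 / (150 + 9.839) = 16.0 × 9.839/159.8 = 0.985 V.

V_out ≈ 0.985 V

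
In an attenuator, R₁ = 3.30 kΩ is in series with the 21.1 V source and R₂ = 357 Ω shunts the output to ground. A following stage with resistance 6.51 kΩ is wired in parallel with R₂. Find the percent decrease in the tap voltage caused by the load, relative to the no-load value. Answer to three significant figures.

4.72 %

The divider's output (Thévenin) resistance is R₁‖R₂ = 322.1 Ω.
Fractional drop under load = R_th/(R_th + R_L) = 322.1 / (322.1 + 6510) = 0.04715.
So the output falls by 4.72 %.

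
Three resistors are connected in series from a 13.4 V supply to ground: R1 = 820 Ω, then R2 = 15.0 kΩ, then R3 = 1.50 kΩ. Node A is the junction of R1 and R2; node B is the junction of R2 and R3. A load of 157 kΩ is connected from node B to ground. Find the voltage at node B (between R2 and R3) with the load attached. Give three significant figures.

At node B, R3 is in parallel with the load: R3‖R_L = 1486 Ω.
Below node A the resistance is R2 + (R3‖R_L) = 16490 Ω, so V_A = 13.4 × 16490/17310 = 12.77 V.
Then V_B = V_A × (R3‖R_L)/(R2 + R3‖R_L) = 12.77 × 1486/16490 = 1.15 V.

V ≈ 1.15 V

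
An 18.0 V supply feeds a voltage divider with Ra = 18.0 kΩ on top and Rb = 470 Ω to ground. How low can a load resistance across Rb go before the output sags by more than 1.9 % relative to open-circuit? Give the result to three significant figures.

Output resistance R_th = Ra‖Rb = (18000 × 470)/18470 = 458.0 Ω.
The fractional drop is R_th/(R_th + R_L); requiring this ≤ 0.0190 gives R_L ≥ R_th(1/0.0190 − 1) = 458.0 × 51.63 = 23.6 kΩ.

R_L(min) ≈ 23.6 kΩ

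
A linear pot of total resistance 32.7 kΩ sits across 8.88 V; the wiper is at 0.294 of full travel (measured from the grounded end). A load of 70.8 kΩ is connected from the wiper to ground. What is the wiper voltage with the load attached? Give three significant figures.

The wiper splits the pot into (1−α)R = 23.09 kΩ above and αR = 9.614 kΩ below.
Lower section ‖ load = 8.464 kΩ.
V_wiper = 8.88 × 8.464/(23.09 + 8.464) = 2.38 V.

V ≈ 2.38 V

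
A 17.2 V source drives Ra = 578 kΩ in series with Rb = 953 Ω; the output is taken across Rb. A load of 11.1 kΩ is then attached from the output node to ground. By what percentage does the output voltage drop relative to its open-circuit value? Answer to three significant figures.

The divider's output (Thévenin) resistance is Ra‖Rb = 951.4 Ω.
Fractional drop under load = R_th/(R_th + R_L) = 951.4 / (951.4 + 11100) = 0.07895.
So the output falls by 7.89 %.

7.89 %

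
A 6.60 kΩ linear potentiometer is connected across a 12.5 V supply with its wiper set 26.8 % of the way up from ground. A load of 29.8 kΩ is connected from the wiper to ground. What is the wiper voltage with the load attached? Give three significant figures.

V ≈ 3.21 V

The wiper splits the pot into (1−α)R = 4.831 kΩ above and αR = 1.769 kΩ below.
Lower section ‖ load = 1.670 kΩ.
V_wiper = 12.5 × 1.670/(4.831 + 1.670) = 3.21 V.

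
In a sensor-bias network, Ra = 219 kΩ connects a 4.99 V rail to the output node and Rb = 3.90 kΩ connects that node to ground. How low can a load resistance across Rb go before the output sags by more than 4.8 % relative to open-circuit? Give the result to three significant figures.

Output resistance R_th = Ra‖Rb = (219 × 3.90)/222.9 = 3.832 kΩ.
The fractional drop is R_th/(R_th + R_L); requiring this ≤ 0.0480 gives R_L ≥ R_th(1/0.0480 − 1) = 3.832 × 19.83 = 76.0 kΩ.

R_L(min) ≈ 76.0 kΩ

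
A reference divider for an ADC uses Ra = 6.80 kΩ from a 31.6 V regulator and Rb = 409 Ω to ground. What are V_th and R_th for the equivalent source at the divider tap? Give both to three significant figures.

V_th = 1.79 V, R_th = 386 Ω

V_th is the open-circuit tap voltage: 31.6 × 409/(6800 + 409) = 1.79 V.
With the supply zeroed, Ra and Rb appear in parallel from the tap: R_th = Ra‖Rb = (6800 × 409)/7209 = 386 Ω.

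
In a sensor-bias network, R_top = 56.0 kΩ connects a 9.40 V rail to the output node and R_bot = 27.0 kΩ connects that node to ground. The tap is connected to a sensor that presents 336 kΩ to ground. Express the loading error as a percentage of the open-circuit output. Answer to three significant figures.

5.14 %

The divider's output (Thévenin) resistance is R_top‖R_bot = 18.22 kΩ.
Fractional drop under load = R_th/(R_th + R_L) = 18.22 / (18.22 + 336) = 0.05143.
So the output falls by 5.14 %.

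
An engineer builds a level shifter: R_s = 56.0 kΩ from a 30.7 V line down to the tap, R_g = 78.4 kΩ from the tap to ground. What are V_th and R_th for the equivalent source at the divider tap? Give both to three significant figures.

V_th = 17.9 V, R_th = 32.7 kΩ

V_th is the open-circuit tap voltage: 30.7 × 78.4/(56.0 + 78.4) = 17.9 V.
With the supply zeroed, R_s and R_g appear in parallel from the tap: R_th = R_s‖R_g = (56.0 × 78.4)/134.4 = 32.7 kΩ.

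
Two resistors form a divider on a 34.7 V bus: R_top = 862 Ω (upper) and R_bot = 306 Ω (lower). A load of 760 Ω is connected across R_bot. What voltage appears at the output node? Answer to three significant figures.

V_out ≈ 7.01 V

The load sits in parallel with R_bot: R_bot‖R_L = (306 × 760) / (306 + 760) = 218.2 Ω.
V_out = 34.7 × 218.2 / (862 + 218.2) = 34.7 × 218.2/1080 = 7.01 V.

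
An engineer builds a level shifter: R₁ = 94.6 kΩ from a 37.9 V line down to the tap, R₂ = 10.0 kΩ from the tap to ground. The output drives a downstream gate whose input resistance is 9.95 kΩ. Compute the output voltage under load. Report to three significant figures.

V_out ≈ 1.90 V

The load sits in parallel with R₂: R₂‖R_L = (10.0 × 9.95) / (10.0 + 9.95) = 4.987 kΩ.
V_out = 37.9 × 4.987 / (94.6 + 4.987) = 37.9 × 4.987/99.59 = 1.90 V.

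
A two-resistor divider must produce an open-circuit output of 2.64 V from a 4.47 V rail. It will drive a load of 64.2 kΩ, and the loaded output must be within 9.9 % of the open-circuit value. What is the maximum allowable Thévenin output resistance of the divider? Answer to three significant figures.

Loading drop = R_th/(R_th + R_L) ≤ 0.0990, so R_th ≤ R_L · ε/(1−ε) = 64.2 kΩ × 0.0990/0.9010 = 7.05 kΩ.
(Any R1, R2 with R2/(R1+R2) = 0.591 and R1‖R2 ≤ 7.05 kΩ will meet the spec.)

R_th ≤ 7.05 kΩ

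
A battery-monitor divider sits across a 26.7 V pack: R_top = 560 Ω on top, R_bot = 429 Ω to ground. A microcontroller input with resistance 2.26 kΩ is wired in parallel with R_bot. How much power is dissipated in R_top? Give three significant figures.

P ≈ 471 mW

Total resistance from the source is R_top + (R_bot‖R_L) = 920.6 Ω, so I = 26.7/920.6 Ω = 29.00 mA.
P = I²·R_top = (29.00 mA)² × 560 Ω = 471 mW.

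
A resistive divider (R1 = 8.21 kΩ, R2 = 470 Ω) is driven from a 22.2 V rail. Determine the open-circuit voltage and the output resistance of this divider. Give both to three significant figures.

V_th is the open-circuit tap voltage: 22.2 × 470/(8210 + 470) = 1.20 V.
With the supply zeroed, R1 and R2 appear in parallel from the tap: R_th = R1‖R2 = (8210 × 470)/8680 = 445 Ω.

V_th = 1.20 V, R_th = 445 Ω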